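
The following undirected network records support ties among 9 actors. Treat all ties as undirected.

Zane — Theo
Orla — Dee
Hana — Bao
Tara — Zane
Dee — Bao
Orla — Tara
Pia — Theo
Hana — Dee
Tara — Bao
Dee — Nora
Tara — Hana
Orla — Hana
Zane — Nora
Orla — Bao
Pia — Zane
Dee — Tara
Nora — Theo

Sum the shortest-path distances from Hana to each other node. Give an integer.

Distances from Hana: Bao:1, Dee:1, Nora:2, Orla:1, Pia:3, Tara:1, Theo:3, Zane:2.
Sum = 1 + 1 + 2 + 1 + 3 + 1 + 3 + 2 = 14.

14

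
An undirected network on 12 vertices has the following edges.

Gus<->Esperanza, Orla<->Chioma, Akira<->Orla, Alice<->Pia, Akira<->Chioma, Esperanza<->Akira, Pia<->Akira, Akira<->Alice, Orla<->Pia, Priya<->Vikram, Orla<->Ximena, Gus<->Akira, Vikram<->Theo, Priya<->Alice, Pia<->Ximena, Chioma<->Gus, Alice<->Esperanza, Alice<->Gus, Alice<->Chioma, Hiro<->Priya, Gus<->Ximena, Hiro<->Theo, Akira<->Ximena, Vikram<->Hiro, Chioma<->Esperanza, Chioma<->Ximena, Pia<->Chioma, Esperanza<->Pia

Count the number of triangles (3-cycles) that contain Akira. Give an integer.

Akira's neighbors: Alice, Chioma, Esperanza, Gus, Orla, Pia, and Ximena.
Neighbor pairs that are themselves tied: Akira–Alice–Chioma; Akira–Alice–Esperanza; Akira–Alice–Gus; Akira–Alice–Pia; Akira–Chioma–Esperanza; Akira–Chioma–Gus; Akira–Chioma–Orla; Akira–Chioma–Pia; Akira–Chioma–Ximena; Akira–Esperanza–Gus; Akira–Esperanza–Pia; Akira–Gus–Ximena; Akira–Orla–Pia; Akira–Orla–Ximena; Akira–Pia–Ximena. Each forms one triangle with Akira, for 15 in total.

15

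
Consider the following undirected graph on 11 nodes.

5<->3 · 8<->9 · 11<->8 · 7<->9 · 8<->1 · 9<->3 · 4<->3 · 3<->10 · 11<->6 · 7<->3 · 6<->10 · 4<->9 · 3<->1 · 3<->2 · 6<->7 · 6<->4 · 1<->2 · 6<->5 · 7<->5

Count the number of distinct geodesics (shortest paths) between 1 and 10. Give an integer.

The shortest distance is 2, and the only length-2 path is 1–3–10. So there is exactly 1 shortest path.

1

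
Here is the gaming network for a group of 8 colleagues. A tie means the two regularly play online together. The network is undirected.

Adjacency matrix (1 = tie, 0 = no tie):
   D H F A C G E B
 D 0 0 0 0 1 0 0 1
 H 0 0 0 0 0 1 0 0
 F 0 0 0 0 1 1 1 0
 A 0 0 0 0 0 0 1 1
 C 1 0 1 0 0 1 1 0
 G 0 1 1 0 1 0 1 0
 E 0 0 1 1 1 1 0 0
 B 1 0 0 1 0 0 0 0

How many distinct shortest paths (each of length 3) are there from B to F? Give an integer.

The shortest distance is 3. The length-3 paths are: B–D–C–F; B–A–E–F.
That gives 2 distinct shortest paths.

2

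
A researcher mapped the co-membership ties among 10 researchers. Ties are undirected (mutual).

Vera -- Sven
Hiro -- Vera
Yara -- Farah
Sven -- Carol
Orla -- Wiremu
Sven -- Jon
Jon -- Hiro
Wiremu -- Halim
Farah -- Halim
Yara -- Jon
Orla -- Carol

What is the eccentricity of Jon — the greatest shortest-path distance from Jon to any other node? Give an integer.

Distances from Jon: Carol:2, Farah:2, Halim:3, Hiro:1, Orla:3, Sven:1, Vera:2, Wiremu:4, Yara:1.
The largest is 4 (to Wiremu), so the eccentricity of Jon is 4.

4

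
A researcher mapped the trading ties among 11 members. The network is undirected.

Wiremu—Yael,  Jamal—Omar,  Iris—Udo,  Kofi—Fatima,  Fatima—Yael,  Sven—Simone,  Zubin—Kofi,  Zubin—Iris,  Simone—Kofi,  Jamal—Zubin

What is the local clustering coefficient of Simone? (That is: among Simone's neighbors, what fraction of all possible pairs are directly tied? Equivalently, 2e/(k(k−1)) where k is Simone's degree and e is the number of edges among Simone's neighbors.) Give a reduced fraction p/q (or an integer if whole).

0

Simone's neighbors: Kofi and Sven (k = 2).
Possible neighbor pairs: C(2,2) = 1. Edges among them: none → e = 0.
Clustering(Simone) = 0/1.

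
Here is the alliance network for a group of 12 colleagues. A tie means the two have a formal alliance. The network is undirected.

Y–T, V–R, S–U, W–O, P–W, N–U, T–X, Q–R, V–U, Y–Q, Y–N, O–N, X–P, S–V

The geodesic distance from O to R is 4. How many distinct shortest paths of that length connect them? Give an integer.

2

The shortest distance is 4. The length-4 paths are: O–N–Y–Q–R; O–N–U–V–R.
That gives 2 distinct shortest paths.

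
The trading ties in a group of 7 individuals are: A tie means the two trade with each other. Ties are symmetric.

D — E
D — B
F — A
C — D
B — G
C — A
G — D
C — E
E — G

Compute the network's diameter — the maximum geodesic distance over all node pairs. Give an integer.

Eccentricity of each node (its greatest distance to any other): A:3, B:4, C:2, D:3, E:3, F:4, G:4.
The maximum eccentricity is 4, realized for instance by the pair F–B via F – A – C – D – B. So the diameter is 4.

4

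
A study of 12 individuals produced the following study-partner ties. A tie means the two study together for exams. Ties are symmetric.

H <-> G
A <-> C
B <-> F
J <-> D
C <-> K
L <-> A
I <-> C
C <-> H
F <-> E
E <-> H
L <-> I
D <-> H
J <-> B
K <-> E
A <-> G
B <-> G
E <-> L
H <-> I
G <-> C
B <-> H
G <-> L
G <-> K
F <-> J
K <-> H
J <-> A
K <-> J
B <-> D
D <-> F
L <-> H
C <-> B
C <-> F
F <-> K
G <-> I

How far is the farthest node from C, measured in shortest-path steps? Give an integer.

2

Distances from C: A:1, B:1, D:2, E:2, F:1, G:1, H:1, I:1, J:2, K:1, L:2.
The largest is 2 (to D, E, L, and J), so the eccentricity of C is 2.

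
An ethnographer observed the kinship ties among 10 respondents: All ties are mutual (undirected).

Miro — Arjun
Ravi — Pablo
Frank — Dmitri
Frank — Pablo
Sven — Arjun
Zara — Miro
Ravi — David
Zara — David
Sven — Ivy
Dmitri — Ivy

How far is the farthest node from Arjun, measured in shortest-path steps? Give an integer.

Distances from Arjun: David:3, Dmitri:3, Frank:4, Ivy:2, Miro:1, Pablo:5, Ravi:4, Sven:1, Zara:2.
The largest is 5 (to Pablo), so the eccentricity of Arjun is 5.

5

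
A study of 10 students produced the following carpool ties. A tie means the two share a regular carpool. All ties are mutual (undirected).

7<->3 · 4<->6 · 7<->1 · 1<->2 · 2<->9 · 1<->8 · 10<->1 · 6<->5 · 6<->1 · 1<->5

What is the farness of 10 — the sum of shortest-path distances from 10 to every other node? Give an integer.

Distances from 10: 1:1, 2:2, 3:3, 4:3, 5:2, 6:2, 7:2, 8:2, 9:3.
Sum = 1 + 2 + 3 + 3 + 2 + 2 + 2 + 2 + 3 = 20.

20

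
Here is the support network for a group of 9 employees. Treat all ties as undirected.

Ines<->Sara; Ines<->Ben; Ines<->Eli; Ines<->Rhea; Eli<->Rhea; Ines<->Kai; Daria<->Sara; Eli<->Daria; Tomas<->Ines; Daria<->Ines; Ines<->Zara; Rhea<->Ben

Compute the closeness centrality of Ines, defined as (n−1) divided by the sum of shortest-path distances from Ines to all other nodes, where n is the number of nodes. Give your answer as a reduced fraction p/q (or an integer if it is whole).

Distances from Ines: Ben:1, Daria:1, Eli:1, Kai:1, Rhea:1, Sara:1, Tomas:1, Zara:1. Sum = 8.
n = 9, so closeness = 8/8 = 1.

1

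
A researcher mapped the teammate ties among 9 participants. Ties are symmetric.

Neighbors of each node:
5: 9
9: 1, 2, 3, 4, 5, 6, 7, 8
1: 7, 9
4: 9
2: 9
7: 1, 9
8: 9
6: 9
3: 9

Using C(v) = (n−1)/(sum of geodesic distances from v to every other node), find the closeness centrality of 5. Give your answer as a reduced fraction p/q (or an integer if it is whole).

Distances from 5: 1:2, 2:2, 3:2, 4:2, 6:2, 7:2, 8:2, 9:1. Sum = 15.
n = 9, so closeness = 8/15.

8/15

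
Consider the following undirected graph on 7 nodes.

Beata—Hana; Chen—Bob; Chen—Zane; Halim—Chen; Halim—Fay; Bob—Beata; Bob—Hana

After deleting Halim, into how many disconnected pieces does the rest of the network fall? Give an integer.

Without Halim, the remaining ties split the others into: {Beata, Bob, Chen, Hana, Zane}; {Fay}.
That's 2 separate components.

2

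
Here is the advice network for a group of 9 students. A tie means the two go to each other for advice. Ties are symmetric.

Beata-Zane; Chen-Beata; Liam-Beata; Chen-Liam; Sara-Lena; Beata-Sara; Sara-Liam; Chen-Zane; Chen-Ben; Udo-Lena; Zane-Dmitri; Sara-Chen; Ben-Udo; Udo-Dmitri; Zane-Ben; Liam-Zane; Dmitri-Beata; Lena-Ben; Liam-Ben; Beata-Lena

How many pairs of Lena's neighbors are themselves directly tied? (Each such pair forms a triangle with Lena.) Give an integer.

2

Lena's neighbors: Beata, Ben, Sara, and Udo.
Neighbor pairs that are themselves tied: Lena–Beata–Sara; Lena–Ben–Udo. Each forms one triangle with Lena, for 2 in total.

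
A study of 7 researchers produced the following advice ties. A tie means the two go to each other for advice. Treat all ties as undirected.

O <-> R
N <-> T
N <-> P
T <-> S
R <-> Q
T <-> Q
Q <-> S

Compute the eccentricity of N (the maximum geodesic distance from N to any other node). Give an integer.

4

Distances from N: O:4, P:1, Q:2, R:3, S:2, T:1.
The largest is 4 (to O), so the eccentricity of N is 4.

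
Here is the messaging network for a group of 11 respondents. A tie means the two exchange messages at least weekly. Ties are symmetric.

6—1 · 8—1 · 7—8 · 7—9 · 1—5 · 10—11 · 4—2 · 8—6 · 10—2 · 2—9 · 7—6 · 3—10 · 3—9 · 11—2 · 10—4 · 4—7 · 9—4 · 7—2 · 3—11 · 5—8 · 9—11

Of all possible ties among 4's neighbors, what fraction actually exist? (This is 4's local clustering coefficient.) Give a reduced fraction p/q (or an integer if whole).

2/3

4's neighbors: 2, 7, 9, and 10 (k = 4).
Possible neighbor pairs: C(4,2) = 6. Edges among them: 2–7, 2–9, 2–10, 7–9 → e = 4.
Clustering(4) = 4/6 = 2/3.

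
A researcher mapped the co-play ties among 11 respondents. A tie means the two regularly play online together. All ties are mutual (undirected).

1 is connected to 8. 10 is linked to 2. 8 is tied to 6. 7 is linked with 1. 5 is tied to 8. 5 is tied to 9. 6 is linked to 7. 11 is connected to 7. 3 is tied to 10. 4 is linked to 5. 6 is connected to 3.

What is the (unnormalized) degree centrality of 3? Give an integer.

3 is directly tied to 6 and 10. That is 2 neighbors, so the degree of 3 is 2.

2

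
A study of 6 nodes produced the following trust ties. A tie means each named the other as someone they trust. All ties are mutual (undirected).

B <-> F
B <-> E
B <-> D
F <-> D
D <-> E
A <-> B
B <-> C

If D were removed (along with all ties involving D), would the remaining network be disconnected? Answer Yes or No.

Even without D, every remaining node can still reach every other (the residual graph is connected), so D is not a cut vertex.

No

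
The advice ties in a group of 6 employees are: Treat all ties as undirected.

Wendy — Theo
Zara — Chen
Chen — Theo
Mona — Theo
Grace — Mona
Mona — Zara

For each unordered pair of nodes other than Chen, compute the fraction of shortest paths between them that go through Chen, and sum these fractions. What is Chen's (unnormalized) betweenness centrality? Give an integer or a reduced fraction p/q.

1

Pairs whose geodesics pass through Chen — Zara–Theo: 1/2; Zara–Wendy: 1/2.
All other pairs contribute 0.
Summing the contributions gives betweenness(Chen) = 1.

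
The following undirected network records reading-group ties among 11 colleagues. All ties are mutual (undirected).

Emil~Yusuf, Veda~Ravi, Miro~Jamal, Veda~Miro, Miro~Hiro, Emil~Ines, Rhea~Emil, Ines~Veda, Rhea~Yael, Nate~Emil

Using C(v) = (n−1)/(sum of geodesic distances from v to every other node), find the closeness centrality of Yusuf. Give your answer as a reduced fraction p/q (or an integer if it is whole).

Distances from Yusuf: Emil:1, Hiro:5, Ines:2, Jamal:5, Miro:4, Nate:2, Ravi:4, Rhea:2, Veda:3, Yael:3. Sum = 31.
n = 11, so closeness = 10/31.

10/31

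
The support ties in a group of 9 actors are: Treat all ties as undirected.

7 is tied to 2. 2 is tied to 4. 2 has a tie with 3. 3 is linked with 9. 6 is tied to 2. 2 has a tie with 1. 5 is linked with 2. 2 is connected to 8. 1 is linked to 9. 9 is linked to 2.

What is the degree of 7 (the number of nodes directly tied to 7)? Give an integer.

1

7 is directly tied to 2. That is 1 neighbor, so the degree of 7 is 1.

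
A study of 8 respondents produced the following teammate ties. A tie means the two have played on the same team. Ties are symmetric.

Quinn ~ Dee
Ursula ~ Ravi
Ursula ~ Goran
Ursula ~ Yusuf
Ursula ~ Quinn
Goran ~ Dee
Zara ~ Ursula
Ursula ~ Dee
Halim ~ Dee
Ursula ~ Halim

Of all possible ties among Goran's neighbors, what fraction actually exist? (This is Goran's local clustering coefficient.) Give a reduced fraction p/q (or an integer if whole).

Goran's neighbors: Dee and Ursula (k = 2).
Possible neighbor pairs: C(2,2) = 1. Edges among them: Dee–Ursula → e = 1.
Clustering(Goran) = 1/1.

1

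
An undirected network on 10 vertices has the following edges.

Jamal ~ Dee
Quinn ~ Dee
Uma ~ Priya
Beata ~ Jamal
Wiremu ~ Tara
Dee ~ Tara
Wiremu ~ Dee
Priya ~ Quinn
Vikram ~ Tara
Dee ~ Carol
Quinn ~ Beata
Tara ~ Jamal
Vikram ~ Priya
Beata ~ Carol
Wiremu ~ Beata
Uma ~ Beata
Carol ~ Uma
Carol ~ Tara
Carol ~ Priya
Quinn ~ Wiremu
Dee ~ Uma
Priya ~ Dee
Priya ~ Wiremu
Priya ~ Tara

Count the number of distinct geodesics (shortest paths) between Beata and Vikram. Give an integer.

7

The shortest distance is 3. The length-3 paths are: Beata–Jamal–Tara–Vikram; Beata–Carol–Tara–Vikram; Beata–Wiremu–Tara–Vikram; Beata–Uma–Priya–Vikram; Beata–Carol–Priya–Vikram; Beata–Quinn–Priya–Vikram (and 1 more).
That gives 7 distinct shortest paths.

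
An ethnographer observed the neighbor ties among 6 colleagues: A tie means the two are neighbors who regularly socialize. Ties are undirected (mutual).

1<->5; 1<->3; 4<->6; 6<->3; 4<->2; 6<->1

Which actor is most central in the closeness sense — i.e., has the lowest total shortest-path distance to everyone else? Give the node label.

6

Farness (sum of distances to all others) for each node — 1:8, 2:13, 3:9, 4:9, 5:12, 6:7.
The smallest farness is 7, for 6, so 6 has the highest closeness.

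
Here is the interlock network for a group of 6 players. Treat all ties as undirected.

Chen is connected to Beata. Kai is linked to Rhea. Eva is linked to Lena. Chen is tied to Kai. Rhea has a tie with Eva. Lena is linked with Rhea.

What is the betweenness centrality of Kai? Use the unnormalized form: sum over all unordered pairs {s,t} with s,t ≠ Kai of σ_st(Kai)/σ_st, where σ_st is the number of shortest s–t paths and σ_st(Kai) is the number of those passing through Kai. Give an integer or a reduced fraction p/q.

6

Pairs whose geodesics pass through Kai — Eva–Chen: 1; Eva–Beata: 1; Lena–Chen: 1; Lena–Beata: 1; Rhea–Chen: 1; Rhea–Beata: 1.
All other pairs contribute 0.
Summing the contributions gives betweenness(Kai) = 6.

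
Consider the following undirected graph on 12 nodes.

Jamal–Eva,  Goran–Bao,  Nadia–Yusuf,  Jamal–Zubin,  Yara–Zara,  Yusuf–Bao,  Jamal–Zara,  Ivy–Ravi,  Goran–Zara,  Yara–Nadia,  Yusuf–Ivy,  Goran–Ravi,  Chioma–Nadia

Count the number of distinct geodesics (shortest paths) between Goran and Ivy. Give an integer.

The shortest distance is 2, and the only length-2 path is Goran–Ravi–Ivy. So there is exactly 1 shortest path.

1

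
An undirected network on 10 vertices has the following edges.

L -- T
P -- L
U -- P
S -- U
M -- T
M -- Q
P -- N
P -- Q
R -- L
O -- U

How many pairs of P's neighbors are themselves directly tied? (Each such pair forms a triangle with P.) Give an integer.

0

P's neighbors are L, N, Q, and U, but none of them are tied to each other, so no triangle contains P.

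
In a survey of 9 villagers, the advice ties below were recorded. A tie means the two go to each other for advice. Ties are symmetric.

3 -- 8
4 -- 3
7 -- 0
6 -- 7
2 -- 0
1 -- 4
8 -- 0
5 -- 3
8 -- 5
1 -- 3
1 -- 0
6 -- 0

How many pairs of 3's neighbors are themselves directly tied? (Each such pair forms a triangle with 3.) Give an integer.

2

3's neighbors: 1, 4, 5, and 8.
Neighbor pairs that are themselves tied: 3–1–4; 3–5–8. Each forms one triangle with 3, for 2 in total.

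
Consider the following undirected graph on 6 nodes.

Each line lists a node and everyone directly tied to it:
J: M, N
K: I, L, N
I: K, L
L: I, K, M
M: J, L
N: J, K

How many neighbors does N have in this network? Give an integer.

N is directly tied to J and K. That is 2 neighbors, so the degree of N is 2.

2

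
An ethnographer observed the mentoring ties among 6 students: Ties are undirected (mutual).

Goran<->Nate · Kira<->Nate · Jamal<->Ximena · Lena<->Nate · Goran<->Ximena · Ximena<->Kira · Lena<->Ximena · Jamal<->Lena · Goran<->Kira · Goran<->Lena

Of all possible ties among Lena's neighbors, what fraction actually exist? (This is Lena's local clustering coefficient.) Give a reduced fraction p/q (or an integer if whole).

Lena's neighbors: Goran, Jamal, Nate, and Ximena (k = 4).
Possible neighbor pairs: C(4,2) = 6. Edges among them: Goran–Nate, Goran–Ximena, Jamal–Ximena → e = 3.
Clustering(Lena) = 3/6 = 1/2.

1/2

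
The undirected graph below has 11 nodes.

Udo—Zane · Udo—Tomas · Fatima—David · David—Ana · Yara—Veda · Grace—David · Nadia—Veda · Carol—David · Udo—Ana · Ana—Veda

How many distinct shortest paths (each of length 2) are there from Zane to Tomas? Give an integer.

1

The shortest distance is 2, and the only length-2 path is Zane–Udo–Tomas. So there is exactly 1 shortest path.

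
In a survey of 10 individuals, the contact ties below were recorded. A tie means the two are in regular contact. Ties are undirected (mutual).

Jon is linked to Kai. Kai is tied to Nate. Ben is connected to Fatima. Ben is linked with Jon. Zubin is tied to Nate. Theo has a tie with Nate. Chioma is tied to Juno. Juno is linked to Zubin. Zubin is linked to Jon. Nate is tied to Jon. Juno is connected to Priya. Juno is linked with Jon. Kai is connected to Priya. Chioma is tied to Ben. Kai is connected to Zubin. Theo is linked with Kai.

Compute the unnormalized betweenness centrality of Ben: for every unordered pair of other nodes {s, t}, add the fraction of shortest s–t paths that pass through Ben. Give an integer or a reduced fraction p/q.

787/84

Pairs whose geodesics pass through Ben — Fatima–Chioma: 1; Fatima–Juno: 2/2; Fatima–Jon: 1; Fatima–Theo: 2/2; Fatima–Priya: 3/3; Fatima–Kai: 1; Fatima–Nate: 1; Fatima–Zubin: 1; Chioma–Jon: 1/2; Chioma–Theo: 2/7; Chioma–Kai: 1/4; Chioma–Nate: 1/3.
All other pairs contribute 0.
Summing the contributions gives betweenness(Ben) = 787/84.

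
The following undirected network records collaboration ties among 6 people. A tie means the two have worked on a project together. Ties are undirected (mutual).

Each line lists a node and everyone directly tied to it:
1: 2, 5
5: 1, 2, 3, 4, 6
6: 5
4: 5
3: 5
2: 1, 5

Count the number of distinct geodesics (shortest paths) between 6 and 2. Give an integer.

1

The shortest distance is 2, and the only length-2 path is 6–5–2. So there is exactly 1 shortest path.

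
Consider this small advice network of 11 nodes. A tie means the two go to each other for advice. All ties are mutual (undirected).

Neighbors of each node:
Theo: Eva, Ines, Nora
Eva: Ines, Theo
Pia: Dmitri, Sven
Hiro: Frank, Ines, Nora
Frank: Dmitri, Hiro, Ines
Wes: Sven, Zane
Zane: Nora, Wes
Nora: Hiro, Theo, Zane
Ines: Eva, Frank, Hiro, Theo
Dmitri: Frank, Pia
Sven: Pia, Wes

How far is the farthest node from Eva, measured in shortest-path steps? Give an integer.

5

Distances from Eva: Dmitri:3, Frank:2, Hiro:2, Ines:1, Nora:2, Pia:4, Sven:5, Theo:1, Wes:4, Zane:3.
The largest is 5 (to Sven), so the eccentricity of Eva is 5.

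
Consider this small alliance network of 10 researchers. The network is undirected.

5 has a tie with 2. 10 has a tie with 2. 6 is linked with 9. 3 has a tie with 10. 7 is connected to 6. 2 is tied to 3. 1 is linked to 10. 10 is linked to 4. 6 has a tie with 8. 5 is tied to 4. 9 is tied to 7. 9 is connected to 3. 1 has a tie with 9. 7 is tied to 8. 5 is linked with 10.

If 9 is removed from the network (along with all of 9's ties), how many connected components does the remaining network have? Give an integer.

2

Without 9, the remaining ties split the others into: {6, 7, 8}; {1, 2, 3, 4, 5, 10}.
That's 2 separate components.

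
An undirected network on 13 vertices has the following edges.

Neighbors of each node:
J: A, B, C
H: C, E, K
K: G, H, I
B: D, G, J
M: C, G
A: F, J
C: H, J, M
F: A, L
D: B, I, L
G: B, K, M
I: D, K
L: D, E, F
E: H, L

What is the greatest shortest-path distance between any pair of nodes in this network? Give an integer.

4

Eccentricity of each node (its greatest distance to any other): A:4, B:3, C:3, D:3, E:3, F:4, G:4, H:3, I:4, J:3, K:4, L:4, M:4.
The maximum eccentricity is 4, realized for instance by the pair L–M via L – E – H – C – M. So the diameter is 4.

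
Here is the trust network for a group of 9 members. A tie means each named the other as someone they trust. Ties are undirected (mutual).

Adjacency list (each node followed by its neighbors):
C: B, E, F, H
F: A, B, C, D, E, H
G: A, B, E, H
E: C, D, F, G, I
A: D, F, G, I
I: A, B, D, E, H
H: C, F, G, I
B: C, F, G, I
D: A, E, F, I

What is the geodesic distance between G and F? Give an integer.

One shortest route is G – B – F, which uses 2 edges, and G and F are not directly tied, so nothing shorter exists. So d(G,F) = 2.

2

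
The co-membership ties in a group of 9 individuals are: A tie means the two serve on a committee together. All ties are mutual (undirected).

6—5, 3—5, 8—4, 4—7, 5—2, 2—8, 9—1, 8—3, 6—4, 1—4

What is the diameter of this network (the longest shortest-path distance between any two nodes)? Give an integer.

Eccentricity of each node (its greatest distance to any other): 1:3, 2:4, 3:4, 4:2, 5:4, 6:3, 7:3, 8:3, 9:4.
The maximum eccentricity is 4, realized for instance by the pair 9–2 via 9 – 1 – 4 – 8 – 2. So the diameter is 4.

4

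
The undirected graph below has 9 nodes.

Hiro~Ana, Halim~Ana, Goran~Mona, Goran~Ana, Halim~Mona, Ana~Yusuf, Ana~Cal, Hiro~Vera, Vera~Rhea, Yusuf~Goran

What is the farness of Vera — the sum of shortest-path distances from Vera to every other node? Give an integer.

Distances from Vera: Ana:2, Cal:3, Goran:3, Halim:3, Hiro:1, Mona:4, Rhea:1, Yusuf:3.
Sum = 2 + 3 + 3 + 3 + 1 + 4 + 1 + 3 = 20.

20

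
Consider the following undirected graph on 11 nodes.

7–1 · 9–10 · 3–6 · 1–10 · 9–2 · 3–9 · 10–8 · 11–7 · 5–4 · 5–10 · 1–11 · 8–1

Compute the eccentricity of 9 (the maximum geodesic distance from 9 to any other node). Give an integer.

Distances from 9: 1:2, 2:1, 3:1, 4:3, 5:2, 6:2, 7:3, 8:2, 10:1, 11:3.
The largest is 3 (to 4, 11, and 7), so the eccentricity of 9 is 3.

3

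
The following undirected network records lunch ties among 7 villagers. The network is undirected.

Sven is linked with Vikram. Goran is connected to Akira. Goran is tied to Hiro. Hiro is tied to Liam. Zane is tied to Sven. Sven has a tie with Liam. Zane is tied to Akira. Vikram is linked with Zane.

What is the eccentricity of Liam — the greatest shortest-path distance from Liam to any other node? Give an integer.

3

Distances from Liam: Akira:3, Goran:2, Hiro:1, Sven:1, Vikram:2, Zane:2.
The largest is 3 (to Akira), so the eccentricity of Liam is 3.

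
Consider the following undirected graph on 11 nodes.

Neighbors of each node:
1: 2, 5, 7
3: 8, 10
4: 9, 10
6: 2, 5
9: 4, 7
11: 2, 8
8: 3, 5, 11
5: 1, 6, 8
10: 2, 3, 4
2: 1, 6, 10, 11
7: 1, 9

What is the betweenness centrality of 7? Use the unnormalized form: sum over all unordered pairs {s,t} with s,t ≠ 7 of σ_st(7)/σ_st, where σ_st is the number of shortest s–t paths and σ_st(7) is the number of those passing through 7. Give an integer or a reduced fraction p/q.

Pairs whose geodesics pass through 7 — 11–9: 1/2; 2–9: 1/2; 6–9: 2/3; 5–9: 1; 5–4: 1/4; 1–9: 1; 1–4: 1/2; 9–8: 1/2.
All other pairs contribute 0.
Summing the contributions gives betweenness(7) = 59/12.

59/12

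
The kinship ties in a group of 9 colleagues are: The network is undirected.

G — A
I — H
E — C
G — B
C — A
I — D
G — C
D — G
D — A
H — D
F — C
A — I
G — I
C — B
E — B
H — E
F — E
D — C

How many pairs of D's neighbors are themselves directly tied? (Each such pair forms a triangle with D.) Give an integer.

D's neighbors: A, C, G, H, and I.
Neighbor pairs that are themselves tied: D–A–C; D–A–G; D–A–I; D–C–G; D–G–I; D–H–I. Each forms one triangle with D, for 6 in total.

6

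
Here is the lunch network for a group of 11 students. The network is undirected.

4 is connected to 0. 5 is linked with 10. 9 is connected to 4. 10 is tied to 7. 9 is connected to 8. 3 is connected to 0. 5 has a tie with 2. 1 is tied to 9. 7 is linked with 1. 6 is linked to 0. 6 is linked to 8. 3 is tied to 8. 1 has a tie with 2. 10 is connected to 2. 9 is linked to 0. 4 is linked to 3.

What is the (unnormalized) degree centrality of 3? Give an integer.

3

3 is directly tied to 0, 4, and 8. That is 3 neighbors, so the degree of 3 is 3.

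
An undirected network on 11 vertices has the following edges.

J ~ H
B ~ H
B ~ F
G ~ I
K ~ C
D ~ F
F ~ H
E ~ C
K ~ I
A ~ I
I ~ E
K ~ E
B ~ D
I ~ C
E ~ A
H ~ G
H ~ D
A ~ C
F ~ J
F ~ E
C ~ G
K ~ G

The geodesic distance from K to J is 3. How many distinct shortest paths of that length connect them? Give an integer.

The shortest distance is 3. The length-3 paths are: K–E–F–J; K–G–H–J.
That gives 2 distinct shortest paths.

2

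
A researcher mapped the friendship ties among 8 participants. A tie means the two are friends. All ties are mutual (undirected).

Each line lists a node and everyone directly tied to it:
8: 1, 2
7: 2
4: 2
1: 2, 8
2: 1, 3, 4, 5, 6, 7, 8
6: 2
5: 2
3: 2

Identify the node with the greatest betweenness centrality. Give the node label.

2

Unnormalized betweenness of each node: 1:0, 2:20, 3:0, 4:0, 5:0, 6:0, 7:0, 8:0.
2 has the largest value, 20, making it the main broker — the node through which the most shortest paths run.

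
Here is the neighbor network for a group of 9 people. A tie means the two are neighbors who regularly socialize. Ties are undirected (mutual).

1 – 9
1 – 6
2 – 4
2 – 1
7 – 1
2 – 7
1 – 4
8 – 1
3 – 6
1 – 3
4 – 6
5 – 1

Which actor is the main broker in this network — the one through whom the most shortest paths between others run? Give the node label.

1

Unnormalized betweenness of each node: 1:45/2, 2:1/2, 3:0, 4:1/2, 5:0, 6:1/2, 7:0, 8:0, 9:0.
1 has the largest value, 45/2, making it the main broker — the node through which the most shortest paths run.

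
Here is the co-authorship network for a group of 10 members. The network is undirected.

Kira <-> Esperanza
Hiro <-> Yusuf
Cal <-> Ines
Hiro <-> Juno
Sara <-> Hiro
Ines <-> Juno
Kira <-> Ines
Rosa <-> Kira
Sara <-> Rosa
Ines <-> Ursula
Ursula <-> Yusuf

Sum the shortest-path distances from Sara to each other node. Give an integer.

Distances from Sara: Cal:4, Esperanza:3, Hiro:1, Ines:3, Juno:2, Kira:2, Rosa:1, Ursula:3, Yusuf:2.
Sum = 4 + 3 + 1 + 3 + 2 + 2 + 1 + 3 + 2 = 21.

21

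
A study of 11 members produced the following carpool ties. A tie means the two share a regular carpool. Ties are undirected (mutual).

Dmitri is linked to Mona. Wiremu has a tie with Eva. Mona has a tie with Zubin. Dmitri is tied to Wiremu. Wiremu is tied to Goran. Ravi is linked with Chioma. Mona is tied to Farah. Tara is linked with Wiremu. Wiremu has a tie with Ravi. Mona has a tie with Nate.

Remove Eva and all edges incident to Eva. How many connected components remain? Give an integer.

1

Eva's neighbors (Wiremu) remain reachable from one another through other ties, so the rest of the network stays in one piece.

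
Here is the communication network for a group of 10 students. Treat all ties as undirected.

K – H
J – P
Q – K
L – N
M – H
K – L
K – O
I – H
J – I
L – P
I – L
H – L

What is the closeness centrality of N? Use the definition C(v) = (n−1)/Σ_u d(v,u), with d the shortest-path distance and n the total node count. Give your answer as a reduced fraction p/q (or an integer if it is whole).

Distances from N: H:2, I:2, J:3, K:2, L:1, M:3, O:3, P:2, Q:3. Sum = 21.
n = 10, so closeness = 9/21 = 3/7.

3/7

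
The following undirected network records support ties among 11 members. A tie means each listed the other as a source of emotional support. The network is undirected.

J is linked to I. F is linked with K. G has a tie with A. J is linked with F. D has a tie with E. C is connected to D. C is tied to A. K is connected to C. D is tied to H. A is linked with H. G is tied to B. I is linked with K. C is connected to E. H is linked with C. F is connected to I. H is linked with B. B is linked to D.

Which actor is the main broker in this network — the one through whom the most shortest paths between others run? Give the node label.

C

Unnormalized betweenness of each node: A:6, B:2, C:53/2, D:9/2, E:0, F:4, G:1/2, H:7/2, I:4, J:0, K:21.
C has the largest value, 53/2, making it the main broker — the node through which the most shortest paths run.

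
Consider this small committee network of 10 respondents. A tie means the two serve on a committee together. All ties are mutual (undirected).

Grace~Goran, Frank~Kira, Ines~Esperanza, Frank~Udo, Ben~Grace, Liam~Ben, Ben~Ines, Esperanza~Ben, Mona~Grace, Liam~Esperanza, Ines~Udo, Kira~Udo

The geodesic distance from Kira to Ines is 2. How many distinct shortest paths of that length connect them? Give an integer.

The shortest distance is 2, and the only length-2 path is Kira–Udo–Ines. So there is exactly 1 shortest path.

1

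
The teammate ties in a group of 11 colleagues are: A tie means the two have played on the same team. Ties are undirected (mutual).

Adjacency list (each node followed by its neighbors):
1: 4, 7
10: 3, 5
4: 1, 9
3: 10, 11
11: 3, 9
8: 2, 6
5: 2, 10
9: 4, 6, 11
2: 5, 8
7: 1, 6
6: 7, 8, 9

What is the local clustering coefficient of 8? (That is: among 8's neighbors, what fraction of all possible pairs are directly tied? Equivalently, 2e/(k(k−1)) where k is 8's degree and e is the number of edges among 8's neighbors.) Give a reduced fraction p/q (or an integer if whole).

8's neighbors: 2 and 6 (k = 2).
Possible neighbor pairs: C(2,2) = 1. Edges among them: none → e = 0.
Clustering(8) = 0/1.

0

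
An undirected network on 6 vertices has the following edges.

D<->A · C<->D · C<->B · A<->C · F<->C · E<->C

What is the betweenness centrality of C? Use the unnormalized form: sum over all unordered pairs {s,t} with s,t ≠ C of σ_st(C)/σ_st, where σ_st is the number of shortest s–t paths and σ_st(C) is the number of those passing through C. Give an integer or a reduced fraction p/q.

9

Pairs whose geodesics pass through C — E–A: 1; E–D: 1; E–F: 1; E–B: 1; A–F: 1; A–B: 1; D–F: 1; D–B: 1; F–B: 1.
All other pairs contribute 0.
Summing the contributions gives betweenness(C) = 9.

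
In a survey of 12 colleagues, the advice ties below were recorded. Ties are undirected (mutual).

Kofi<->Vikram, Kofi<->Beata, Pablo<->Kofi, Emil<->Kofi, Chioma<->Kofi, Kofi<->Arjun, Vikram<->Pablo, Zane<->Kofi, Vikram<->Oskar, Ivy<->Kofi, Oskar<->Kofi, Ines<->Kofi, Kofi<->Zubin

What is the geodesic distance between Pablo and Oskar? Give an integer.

One shortest route is Pablo – Kofi – Oskar, which uses 2 edges, and Pablo and Oskar are not directly tied, so nothing shorter exists. So d(Pablo,Oskar) = 2.

2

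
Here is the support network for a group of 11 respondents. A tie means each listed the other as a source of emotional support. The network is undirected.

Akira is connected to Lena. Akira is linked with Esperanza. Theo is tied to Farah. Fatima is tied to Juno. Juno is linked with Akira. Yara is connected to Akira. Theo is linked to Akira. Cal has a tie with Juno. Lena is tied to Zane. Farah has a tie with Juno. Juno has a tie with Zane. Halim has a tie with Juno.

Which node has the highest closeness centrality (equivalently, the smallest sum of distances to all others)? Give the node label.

Juno

Farness (sum of distances to all others) for each node — Akira:15, Cal:23, Esperanza:24, Farah:21, Fatima:23, Halim:23, Juno:14, Lena:22, Theo:22, Yara:24, Zane:21.
The smallest farness is 14, for Juno, so Juno has the highest closeness.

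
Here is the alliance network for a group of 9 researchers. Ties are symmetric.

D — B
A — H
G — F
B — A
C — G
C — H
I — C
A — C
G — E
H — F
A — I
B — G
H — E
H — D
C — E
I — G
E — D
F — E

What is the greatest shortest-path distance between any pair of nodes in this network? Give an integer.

3

Eccentricity of each node (its greatest distance to any other): A:2, B:2, C:2, D:3, E:2, F:2, G:2, H:2, I:3.
The maximum eccentricity is 3, realized for instance by the pair I–D via I – A – B – D. So the diameter is 3.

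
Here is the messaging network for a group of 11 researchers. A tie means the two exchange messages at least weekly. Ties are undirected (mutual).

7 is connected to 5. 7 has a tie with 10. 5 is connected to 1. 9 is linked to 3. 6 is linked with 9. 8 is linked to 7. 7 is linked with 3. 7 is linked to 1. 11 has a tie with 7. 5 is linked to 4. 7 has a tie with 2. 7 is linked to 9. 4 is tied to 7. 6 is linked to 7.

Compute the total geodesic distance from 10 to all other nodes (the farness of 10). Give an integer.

Distances from 10: 1:2, 2:2, 3:2, 4:2, 5:2, 6:2, 7:1, 8:2, 9:2, 11:2.
Sum = 2 + 2 + 2 + 2 + 2 + 2 + 1 + 2 + 2 + 2 = 19.

19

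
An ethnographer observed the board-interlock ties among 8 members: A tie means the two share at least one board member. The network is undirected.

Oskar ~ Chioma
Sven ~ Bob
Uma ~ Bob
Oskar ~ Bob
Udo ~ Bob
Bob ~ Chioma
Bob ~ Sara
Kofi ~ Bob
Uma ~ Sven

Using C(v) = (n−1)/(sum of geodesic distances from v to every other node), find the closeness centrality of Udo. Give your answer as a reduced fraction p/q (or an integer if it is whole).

7/13

Distances from Udo: Bob:1, Chioma:2, Kofi:2, Oskar:2, Sara:2, Sven:2, Uma:2. Sum = 13.
n = 8, so closeness = 7/13.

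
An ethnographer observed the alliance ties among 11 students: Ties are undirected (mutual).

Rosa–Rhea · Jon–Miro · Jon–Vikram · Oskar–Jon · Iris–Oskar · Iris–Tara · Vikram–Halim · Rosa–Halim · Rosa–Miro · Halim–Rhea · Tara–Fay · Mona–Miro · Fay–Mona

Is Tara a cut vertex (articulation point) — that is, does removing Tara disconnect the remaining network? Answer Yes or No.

No

Even without Tara, every remaining node can still reach every other (the residual graph is connected), so Tara is not a cut vertex.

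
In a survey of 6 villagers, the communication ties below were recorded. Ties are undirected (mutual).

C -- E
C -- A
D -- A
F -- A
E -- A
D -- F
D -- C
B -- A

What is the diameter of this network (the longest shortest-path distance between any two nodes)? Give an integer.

Eccentricity of each node (its greatest distance to any other): A:1, B:2, C:2, D:2, E:2, F:2.
The maximum eccentricity is 2, realized for instance by the pair E–B via E – A – B. So the diameter is 2.

2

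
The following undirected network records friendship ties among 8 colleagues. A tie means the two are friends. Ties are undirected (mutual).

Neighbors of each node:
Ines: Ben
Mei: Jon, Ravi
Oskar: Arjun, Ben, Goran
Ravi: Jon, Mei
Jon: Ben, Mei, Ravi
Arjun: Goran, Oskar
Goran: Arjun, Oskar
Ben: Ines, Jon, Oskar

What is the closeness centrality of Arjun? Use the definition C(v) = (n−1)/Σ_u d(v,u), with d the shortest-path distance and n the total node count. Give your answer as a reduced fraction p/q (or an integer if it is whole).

7/18

Distances from Arjun: Ben:2, Goran:1, Ines:3, Jon:3, Mei:4, Oskar:1, Ravi:4. Sum = 18.
n = 8, so closeness = 7/18.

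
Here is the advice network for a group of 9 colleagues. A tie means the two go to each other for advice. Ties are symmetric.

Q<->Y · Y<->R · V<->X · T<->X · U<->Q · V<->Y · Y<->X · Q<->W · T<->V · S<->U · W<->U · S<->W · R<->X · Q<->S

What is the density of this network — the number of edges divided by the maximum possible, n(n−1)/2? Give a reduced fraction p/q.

There are 14 edges and 9 nodes, so the maximum possible is C(9,2) = 36.
Density = 14/36 = 7/18.

7/18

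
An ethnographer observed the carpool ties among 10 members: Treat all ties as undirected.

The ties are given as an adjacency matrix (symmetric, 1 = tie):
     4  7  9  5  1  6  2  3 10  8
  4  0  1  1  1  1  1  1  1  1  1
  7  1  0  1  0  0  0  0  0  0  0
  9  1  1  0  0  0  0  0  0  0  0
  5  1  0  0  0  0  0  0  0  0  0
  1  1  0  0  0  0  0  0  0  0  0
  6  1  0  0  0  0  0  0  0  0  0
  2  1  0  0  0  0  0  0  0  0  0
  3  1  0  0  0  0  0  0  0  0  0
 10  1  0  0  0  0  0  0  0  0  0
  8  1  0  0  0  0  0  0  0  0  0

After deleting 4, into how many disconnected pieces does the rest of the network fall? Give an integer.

Without 4, the remaining ties split the others into: {7, 9}; {5}; {1}; {6}; {2}; {3}; {10}; {8}.
That's 8 separate components.

8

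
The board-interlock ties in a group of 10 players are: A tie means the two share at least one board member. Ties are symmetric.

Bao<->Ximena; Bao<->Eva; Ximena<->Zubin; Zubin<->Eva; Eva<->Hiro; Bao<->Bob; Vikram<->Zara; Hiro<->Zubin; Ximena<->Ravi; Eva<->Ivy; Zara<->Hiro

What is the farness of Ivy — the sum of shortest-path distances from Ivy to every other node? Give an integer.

Distances from Ivy: Bao:2, Bob:3, Eva:1, Hiro:2, Ravi:4, Vikram:4, Ximena:3, Zara:3, Zubin:2.
Sum = 2 + 3 + 1 + 2 + 4 + 4 + 3 + 3 + 2 = 24.

24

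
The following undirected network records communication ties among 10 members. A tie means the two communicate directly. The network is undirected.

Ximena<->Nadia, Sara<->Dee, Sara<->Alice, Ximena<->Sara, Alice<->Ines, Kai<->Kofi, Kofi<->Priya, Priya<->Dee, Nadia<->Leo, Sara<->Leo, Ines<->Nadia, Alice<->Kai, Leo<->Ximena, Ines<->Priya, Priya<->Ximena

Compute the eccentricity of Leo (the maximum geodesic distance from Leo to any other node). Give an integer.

Distances from Leo: Alice:2, Dee:2, Ines:2, Kai:3, Kofi:3, Nadia:1, Priya:2, Sara:1, Ximena:1.
The largest is 3 (to Kofi and Kai), so the eccentricity of Leo is 3.

3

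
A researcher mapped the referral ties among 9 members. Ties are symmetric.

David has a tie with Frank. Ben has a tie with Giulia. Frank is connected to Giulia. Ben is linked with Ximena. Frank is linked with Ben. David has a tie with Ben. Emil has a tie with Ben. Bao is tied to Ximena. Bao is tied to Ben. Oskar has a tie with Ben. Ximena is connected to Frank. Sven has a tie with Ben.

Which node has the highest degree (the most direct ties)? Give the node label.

Degrees — Bao:2, Ben:8, David:2, Emil:1, Frank:4, Giulia:2, Oskar:1, Sven:1, Ximena:3.
The maximum is 8, attained only by Ben.

Ben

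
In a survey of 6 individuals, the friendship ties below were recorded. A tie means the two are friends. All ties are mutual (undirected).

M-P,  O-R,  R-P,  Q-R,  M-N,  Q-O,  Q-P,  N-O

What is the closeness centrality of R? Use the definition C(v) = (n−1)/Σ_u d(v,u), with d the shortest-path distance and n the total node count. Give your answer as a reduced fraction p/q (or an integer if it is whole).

5/7

Distances from R: M:2, N:2, O:1, P:1, Q:1. Sum = 7.
n = 6, so closeness = 5/7.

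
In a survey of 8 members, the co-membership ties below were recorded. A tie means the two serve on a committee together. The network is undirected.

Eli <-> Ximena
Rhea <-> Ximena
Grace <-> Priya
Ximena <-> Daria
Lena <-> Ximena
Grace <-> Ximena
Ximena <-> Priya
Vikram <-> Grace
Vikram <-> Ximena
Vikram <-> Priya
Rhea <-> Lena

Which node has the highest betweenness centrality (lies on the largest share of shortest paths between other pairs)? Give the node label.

Unnormalized betweenness of each node: Daria:0, Eli:0, Grace:0, Lena:0, Priya:0, Rhea:0, Vikram:0, Ximena:17.
Ximena has the largest value, 17, making it the main broker — the node through which the most shortest paths run.

Ximena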